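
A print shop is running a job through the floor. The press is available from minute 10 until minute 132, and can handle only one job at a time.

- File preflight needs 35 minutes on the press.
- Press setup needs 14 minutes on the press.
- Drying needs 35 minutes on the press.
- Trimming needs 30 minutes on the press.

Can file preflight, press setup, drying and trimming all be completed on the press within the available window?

The press window is 132 − 10 = 122 minutes.
Running back to back, the jobs need 35 + 14 + 35 + 30 = 114 minutes on the press.
Since 114 ≤ 122, they fit within the window.

Yes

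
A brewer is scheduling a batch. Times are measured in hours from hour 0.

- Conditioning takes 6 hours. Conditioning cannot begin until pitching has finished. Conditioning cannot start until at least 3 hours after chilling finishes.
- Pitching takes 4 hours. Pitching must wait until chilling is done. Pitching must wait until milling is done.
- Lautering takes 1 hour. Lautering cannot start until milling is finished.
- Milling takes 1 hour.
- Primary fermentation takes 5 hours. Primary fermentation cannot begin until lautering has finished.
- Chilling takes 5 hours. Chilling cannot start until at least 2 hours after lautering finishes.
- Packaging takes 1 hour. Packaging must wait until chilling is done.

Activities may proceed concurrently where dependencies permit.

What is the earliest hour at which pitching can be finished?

Nothing blocks milling, so it runs from hour 0 to hour 1.
Lautering cannot begin until milling (finishes hour 1). It runs from hour 1 to 1 + 1 = hour 2.
After lautering (finishes hour 2, plus 2-hour gap → hour 4), chilling can start at hour 4 and finishes at hour 9.
For pitching: chilling (finishes hour 9); milling (finishes hour 1). Taking the maximum gives a start of hour 9, and it finishes at 9 + 4 = hour 13.

13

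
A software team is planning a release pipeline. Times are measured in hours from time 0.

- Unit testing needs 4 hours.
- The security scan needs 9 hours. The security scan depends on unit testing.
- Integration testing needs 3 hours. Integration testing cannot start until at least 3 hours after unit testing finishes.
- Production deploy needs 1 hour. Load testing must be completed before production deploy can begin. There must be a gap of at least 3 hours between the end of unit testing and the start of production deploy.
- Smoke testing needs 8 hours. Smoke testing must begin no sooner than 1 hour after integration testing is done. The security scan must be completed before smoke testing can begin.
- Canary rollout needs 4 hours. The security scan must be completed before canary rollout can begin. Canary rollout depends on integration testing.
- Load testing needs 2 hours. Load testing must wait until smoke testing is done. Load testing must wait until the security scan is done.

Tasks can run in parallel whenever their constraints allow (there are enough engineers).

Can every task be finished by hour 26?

Unit testing has no prerequisites, so it starts at hour 0 and finishes at hour 4.
The security scan waits on unit testing (finishes hour 4), so it starts at hour 4 and finishes at 4 + 9 = hour 13.
Integration testing cannot begin until unit testing (finishes hour 4, plus 3-hour gap → hour 7). It runs from hour 7 to 7 + 3 = hour 10.
Canary rollout has to wait for the security scan (finishes hour 13); integration testing (finishes hour 10). The latest of these is hour 13, so canary rollout runs hour 13 to 13 + 4 = hour 17.
Smoke testing cannot start until integration testing (finishes hour 10, plus 1-hour gap → hour 11); the security scan (finishes hour 13). The controlling bound is hour 13, so smoke testing finishes at 13 + 8 = hour 21.
For load testing: smoke testing (finishes hour 21); the security scan (finishes hour 13). Taking the maximum gives a start of hour 21, and it finishes at 21 + 2 = hour 23.
For production deploy: load testing (finishes hour 23); unit testing (finishes hour 4, plus 3-hour gap → hour 7). Taking the maximum gives a start of hour 23, and it finishes at 23 + 1 = hour 24.
Every task is finished by hour 24, which is no later than the deadline of 26, so the schedule is feasible.

Yes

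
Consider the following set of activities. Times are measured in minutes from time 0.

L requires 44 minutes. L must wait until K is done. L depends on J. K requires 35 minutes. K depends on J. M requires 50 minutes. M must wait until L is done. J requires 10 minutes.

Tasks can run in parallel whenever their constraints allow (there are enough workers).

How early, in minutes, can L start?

J has no prerequisites, so it starts at minute 0 and finishes at minute 10.
After J (finishes minute 10), K can start at minute 10 and finishes at minute 45.
L waits on K (finishes minute 45); J (finishes minute 10). The latest of these is minute 45, which is the earliest L can start.

45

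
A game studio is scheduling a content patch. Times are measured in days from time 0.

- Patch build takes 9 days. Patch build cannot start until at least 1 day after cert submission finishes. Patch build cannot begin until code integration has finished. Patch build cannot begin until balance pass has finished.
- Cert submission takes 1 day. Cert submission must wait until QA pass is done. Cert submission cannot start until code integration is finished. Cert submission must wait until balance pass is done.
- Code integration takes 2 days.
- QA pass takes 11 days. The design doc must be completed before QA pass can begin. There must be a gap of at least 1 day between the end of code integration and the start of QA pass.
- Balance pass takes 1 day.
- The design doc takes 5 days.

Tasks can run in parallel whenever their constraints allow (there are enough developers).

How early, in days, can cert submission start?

16

Nothing blocks balance pass, so it runs from day 0 to day 1.
Code integration can start immediately at day 0; it finishes at day 2.
Nothing blocks the design doc, so it runs from day 0 to day 5.
For QA pass: the design doc (finishes day 5); code integration (finishes day 2, plus 1-day gap → day 3). Taking the maximum gives a start of day 5, and it finishes at 5 + 11 = day 16.
Cert submission waits on QA pass (finishes day 16); code integration (finishes day 2); balance pass (finishes day 1). The latest of these is day 16, which is the earliest cert submission can start.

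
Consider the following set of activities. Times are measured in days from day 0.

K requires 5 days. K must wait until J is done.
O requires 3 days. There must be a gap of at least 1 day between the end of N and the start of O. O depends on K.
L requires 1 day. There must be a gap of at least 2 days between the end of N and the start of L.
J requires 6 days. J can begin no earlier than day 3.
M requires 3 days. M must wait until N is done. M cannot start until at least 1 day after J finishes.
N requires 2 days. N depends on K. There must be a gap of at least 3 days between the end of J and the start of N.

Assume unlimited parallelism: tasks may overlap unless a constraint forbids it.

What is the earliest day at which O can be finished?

After its own release at day 3, J can start at day 3 and finishes at day 9.
After J (finishes day 9), K can start at day 9 and finishes at day 14.
N has to wait for K (finishes day 14); J (finishes day 9, plus 3-day gap → day 12). The latest of these is day 14, so N runs day 14 to 14 + 2 = day 16.
For O: N (finishes day 16, plus 1-day gap → day 17); K (finishes day 14). Taking the maximum gives a start of day 17, and it finishes at 17 + 3 = day 20.

20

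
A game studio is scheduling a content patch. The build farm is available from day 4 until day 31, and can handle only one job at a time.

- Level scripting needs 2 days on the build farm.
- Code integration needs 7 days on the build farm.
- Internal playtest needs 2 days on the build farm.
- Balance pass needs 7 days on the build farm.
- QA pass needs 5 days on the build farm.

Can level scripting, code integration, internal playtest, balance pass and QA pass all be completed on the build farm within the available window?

Yes

The build farm window is 31 − 4 = 27 days.
Running back to back, the jobs need 2 + 7 + 2 + 7 + 5 = 23 days on the build farm.
Since 23 ≤ 27, they fit within the window.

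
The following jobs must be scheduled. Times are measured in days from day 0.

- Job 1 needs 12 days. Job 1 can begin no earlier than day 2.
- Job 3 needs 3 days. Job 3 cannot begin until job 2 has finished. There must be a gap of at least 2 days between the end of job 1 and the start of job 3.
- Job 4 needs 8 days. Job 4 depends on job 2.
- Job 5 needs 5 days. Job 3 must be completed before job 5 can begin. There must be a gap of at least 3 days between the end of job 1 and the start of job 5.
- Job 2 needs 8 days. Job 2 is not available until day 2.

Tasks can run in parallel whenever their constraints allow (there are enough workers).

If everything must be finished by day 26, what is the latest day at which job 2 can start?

10

Nothing follows job 5; the deadline of day 26 is its only limit. It must start by 26 − 5 = day 21.
Job 3 must finish before job 5 (must start by day 21). With a 3-day duration, job 3 must start by 21 − 3 = day 18.
Job 4 has no dependents, so it just needs to finish by day 26. Starting by 26 − 8 = day 18 achieves that.
For job 2: job 3 (must start by day 18); job 4 (must start by day 18). The most restrictive is day 18; with an 8-day duration, job 2 must start by day 10.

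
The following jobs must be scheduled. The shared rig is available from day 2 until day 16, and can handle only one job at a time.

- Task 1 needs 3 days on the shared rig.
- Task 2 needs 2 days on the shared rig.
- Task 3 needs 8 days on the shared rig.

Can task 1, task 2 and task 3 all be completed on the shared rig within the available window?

The shared rig window is 16 − 2 = 14 days.
Running back to back, the jobs need 3 + 2 + 8 = 13 days on the shared rig.
Since 13 ≤ 14, they fit within the window.

Yes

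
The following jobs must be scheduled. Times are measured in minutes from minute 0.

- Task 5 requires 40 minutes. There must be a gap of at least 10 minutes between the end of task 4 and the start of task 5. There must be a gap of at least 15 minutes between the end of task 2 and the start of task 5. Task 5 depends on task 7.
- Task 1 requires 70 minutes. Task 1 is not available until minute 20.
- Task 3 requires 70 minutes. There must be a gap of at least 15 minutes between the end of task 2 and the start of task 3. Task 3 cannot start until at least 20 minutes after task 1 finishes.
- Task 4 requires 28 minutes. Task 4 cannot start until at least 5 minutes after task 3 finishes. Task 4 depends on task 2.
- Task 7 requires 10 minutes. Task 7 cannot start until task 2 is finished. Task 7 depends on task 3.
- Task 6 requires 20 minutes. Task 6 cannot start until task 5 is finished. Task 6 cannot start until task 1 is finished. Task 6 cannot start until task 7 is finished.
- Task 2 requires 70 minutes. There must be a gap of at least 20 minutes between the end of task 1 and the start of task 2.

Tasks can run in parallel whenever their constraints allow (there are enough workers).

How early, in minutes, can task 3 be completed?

Task 1 cannot begin until its own release at minute 20. It runs from minute 20 to 20 + 70 = minute 90.
Task 2 waits on task 1 (finishes minute 90, plus 20-minute gap → minute 110), so it starts at minute 110 and finishes at 110 + 70 = minute 180.
Task 3 has to wait for task 2 (finishes minute 180, plus 15-minute gap → minute 195); task 1 (finishes minute 90, plus 20-minute gap → minute 110). The latest of these is minute 195, so task 3 runs minute 195 to 195 + 70 = minute 265.

265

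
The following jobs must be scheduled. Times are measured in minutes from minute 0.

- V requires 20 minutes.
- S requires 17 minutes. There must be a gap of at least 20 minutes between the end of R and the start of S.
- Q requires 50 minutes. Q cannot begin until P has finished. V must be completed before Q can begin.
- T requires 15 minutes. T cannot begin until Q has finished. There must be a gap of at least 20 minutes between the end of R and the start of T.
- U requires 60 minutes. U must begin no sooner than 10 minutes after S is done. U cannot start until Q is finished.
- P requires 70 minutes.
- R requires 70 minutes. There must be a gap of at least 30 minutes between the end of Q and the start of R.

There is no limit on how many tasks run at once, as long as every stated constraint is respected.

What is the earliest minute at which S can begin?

240

Nothing blocks V, so it runs from minute 0 to minute 20.
P has no prerequisites, so it starts at minute 0 and finishes at minute 70.
Q has to wait for P (finishes minute 70); V (finishes minute 20). The latest of these is minute 70, so Q runs minute 70 to 70 + 50 = minute 120.
After Q (finishes minute 120, plus 30-minute gap → minute 150), R can start at minute 150 and finishes at minute 220.
S waits on R (finishes minute 220, plus 20-minute gap → minute 240), so the earliest it can start is minute 240.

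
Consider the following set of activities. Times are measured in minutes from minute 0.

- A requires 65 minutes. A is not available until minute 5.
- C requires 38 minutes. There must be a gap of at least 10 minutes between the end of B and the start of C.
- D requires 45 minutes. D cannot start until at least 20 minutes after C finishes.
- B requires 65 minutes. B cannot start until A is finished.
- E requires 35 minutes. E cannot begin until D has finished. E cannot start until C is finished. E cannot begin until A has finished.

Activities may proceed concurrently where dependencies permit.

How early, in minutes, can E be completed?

A cannot begin until its own release at minute 5. It runs from minute 5 to 5 + 65 = minute 70.
After A (finishes minute 70), B can start at minute 70 and finishes at minute 135.
C cannot begin until B (finishes minute 135, plus 10-minute gap → minute 145). It runs from minute 145 to 145 + 38 = minute 183.
D waits on C (finishes minute 183, plus 20-minute gap → minute 203), so it starts at minute 203 and finishes at 203 + 45 = minute 248.
E needs all of D (finishes minute 248); C (finishes minute 183); A (finishes minute 70). That puts its earliest start at minute 248; it finishes at 248 + 35 = minute 283.

283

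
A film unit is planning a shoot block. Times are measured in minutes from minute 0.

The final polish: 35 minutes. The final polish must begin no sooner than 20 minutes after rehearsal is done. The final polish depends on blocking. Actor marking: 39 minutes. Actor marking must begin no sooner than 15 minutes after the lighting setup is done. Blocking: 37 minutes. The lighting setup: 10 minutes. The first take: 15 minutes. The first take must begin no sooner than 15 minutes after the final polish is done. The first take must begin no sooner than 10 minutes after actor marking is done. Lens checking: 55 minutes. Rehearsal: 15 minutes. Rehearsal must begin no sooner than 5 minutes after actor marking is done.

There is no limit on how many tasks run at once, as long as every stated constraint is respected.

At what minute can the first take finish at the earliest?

Blocking can start immediately at minute 0; it finishes at minute 37.
The lighting setup can start immediately at minute 0; it finishes at minute 10.
After the lighting setup (finishes minute 10, plus 15-minute gap → minute 25), actor marking can start at minute 25 and finishes at minute 64.
After actor marking (finishes minute 64, plus 5-minute gap → minute 69), rehearsal can start at minute 69 and finishes at minute 84.
The final polish needs all of rehearsal (finishes minute 84, plus 20-minute gap → minute 104); blocking (finishes minute 37). That puts its earliest start at minute 104; it finishes at 104 + 35 = minute 139.
The first take has to wait for the final polish (finishes minute 139, plus 15-minute gap → minute 154); actor marking (finishes minute 64, plus 10-minute gap → minute 74). The latest of these is minute 154, so the first take runs minute 154 to 154 + 15 = minute 169.

169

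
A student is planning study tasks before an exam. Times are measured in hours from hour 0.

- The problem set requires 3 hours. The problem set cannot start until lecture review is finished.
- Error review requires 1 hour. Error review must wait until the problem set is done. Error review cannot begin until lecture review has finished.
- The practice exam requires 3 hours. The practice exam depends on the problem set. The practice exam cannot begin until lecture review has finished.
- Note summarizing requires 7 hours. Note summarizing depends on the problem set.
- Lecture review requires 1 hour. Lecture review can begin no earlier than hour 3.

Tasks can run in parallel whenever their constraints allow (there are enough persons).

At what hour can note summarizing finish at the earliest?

14

Lecture review cannot begin until its own release at hour 3. It runs from hour 3 to 3 + 1 = hour 4.
The problem set cannot begin until lecture review (finishes hour 4). It runs from hour 4 to 4 + 3 = hour 7.
After the problem set (finishes hour 7), note summarizing can start at hour 7 and finishes at hour 14.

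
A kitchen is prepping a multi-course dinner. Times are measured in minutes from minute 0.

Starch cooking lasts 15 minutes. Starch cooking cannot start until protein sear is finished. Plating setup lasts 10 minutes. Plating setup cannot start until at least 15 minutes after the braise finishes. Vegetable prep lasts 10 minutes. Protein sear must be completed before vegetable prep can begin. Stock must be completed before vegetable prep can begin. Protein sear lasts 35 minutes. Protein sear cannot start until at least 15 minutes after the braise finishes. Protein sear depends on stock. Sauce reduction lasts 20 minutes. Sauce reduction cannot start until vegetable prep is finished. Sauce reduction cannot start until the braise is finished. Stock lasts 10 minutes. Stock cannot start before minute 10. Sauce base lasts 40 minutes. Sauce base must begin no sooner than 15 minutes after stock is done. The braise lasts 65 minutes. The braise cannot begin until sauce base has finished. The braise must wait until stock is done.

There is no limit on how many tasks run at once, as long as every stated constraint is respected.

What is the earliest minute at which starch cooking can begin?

Stock waits on its own release at minute 10, so it starts at minute 10 and finishes at 10 + 10 = minute 20.
Sauce base cannot begin until stock (finishes minute 20, plus 15-minute gap → minute 35). It runs from minute 35 to 35 + 40 = minute 75.
For the braise: sauce base (finishes minute 75); stock (finishes minute 20). Taking the maximum gives a start of minute 75, and it finishes at 75 + 65 = minute 140.
Protein sear has to wait for the braise (finishes minute 140, plus 15-minute gap → minute 155); stock (finishes minute 20). The latest of these is minute 155, so protein sear runs minute 155 to 155 + 35 = minute 190.
Starch cooking waits on protein sear (finishes minute 190), so the earliest it can start is minute 190.

190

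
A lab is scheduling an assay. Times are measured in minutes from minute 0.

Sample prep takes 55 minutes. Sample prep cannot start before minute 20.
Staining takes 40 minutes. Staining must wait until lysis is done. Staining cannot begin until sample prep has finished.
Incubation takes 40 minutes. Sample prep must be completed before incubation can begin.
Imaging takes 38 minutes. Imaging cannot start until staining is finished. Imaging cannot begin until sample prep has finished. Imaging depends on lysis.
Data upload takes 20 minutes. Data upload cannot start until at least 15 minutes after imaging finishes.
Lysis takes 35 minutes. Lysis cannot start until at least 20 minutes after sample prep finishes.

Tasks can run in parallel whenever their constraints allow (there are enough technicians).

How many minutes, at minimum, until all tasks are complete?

243

After its own release at minute 20, sample prep can start at minute 20 and finishes at minute 75.
Incubation waits on sample prep (finishes minute 75), so it starts at minute 75 and finishes at 75 + 40 = minute 115.
Lysis waits on sample prep (finishes minute 75, plus 20-minute gap → minute 95), so it starts at minute 95 and finishes at 95 + 35 = minute 130.
Staining needs all of lysis (finishes minute 130); sample prep (finishes minute 75). That puts its earliest start at minute 130; it finishes at 130 + 40 = minute 170.
Imaging cannot start until staining (finishes minute 170); sample prep (finishes minute 75); lysis (finishes minute 130). The controlling bound is minute 170, so imaging finishes at 170 + 38 = minute 208.
After imaging (finishes minute 208, plus 15-minute gap → minute 223), data upload can start at minute 223 and finishes at minute 243.
All tasks are finished once the last one completes. Finish times: Sample prep at 75, Lysis at 130, Incubation at 115, Staining at 170, Imaging at 208, Data upload at 243. The latest is minute 243.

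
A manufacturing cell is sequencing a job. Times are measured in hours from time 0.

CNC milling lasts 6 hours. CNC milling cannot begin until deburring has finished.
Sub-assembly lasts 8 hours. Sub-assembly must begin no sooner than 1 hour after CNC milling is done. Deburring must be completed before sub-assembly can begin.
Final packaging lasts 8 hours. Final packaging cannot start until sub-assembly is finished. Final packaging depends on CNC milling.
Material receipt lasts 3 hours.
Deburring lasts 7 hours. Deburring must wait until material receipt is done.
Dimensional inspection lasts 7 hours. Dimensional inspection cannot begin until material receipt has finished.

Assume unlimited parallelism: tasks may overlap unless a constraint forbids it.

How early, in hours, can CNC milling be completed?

16

Nothing blocks material receipt, so it runs from hour 0 to hour 3.
After material receipt (finishes hour 3), deburring can start at hour 3 and finishes at hour 10.
After deburring (finishes hour 10), CNC milling can start at hour 10 and finishes at hour 16.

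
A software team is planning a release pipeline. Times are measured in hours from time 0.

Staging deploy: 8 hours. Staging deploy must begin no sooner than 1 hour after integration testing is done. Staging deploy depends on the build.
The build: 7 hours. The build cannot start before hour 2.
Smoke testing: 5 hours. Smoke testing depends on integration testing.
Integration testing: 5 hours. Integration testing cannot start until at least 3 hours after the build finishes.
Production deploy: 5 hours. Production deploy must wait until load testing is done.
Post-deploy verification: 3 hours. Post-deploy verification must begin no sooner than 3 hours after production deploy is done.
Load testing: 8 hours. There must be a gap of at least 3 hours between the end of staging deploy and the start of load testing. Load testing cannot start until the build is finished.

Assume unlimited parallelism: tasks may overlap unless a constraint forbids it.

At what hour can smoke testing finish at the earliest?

22

The build cannot begin until its own release at hour 2. It runs from hour 2 to 2 + 7 = hour 9.
Integration testing waits on the build (finishes hour 9, plus 3-hour gap → hour 12), so it starts at hour 12 and finishes at 12 + 5 = hour 17.
Smoke testing waits on integration testing (finishes hour 17), so it starts at hour 17 and finishes at 17 + 5 = hour 22.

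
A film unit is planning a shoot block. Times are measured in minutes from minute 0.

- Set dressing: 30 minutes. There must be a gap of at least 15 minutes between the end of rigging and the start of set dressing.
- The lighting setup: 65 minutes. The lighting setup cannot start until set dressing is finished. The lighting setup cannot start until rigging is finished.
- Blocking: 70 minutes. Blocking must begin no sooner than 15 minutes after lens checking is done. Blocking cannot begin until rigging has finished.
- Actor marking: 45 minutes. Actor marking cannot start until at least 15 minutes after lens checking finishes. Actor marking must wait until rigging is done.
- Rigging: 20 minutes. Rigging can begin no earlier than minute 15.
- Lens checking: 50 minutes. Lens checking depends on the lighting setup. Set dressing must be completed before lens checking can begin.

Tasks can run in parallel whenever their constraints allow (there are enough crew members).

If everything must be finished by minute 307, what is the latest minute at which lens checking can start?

172

To finish by minute 307, blocking (duration 70) must start no later than minute 237.
Actor marking must finish by minute 307; it takes 45 minutes, so it must start by 307 − 45 = minute 262.
Lens checking feeds blocking (must start by minute 237, minus 15-minute gap → minute 222); actor marking (must start by minute 262, minus 15-minute gap → minute 247). Taking the minimum, lens checking must finish by minute 222 and start by 222 − 50 = minute 172.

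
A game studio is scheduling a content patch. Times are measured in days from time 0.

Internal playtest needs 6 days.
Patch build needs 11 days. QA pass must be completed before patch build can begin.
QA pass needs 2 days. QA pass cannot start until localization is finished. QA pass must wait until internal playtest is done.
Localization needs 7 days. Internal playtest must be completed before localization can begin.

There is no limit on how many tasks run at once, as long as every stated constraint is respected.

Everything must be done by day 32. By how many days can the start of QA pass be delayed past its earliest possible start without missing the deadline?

Internal playtest can start immediately at day 0; it finishes at day 6.
Localization waits on internal playtest (finishes day 6), so it starts at day 6 and finishes at 6 + 7 = day 13.
QA pass has to wait for localization (finishes day 13); internal playtest (finishes day 6). The latest of these is day 13, so QA pass runs day 13 to 13 + 2 = day 15.

Working backward from the deadline:
To finish by day 32, patch build (duration 11) must start no later than day 21.
QA pass feeds into patch build (must start by day 21); so QA pass must finish by day 21 and therefore start by day 19.
So QA pass can start as early as day 13 and as late as day 19, giving 19 − 13 = 6 days of slack.

6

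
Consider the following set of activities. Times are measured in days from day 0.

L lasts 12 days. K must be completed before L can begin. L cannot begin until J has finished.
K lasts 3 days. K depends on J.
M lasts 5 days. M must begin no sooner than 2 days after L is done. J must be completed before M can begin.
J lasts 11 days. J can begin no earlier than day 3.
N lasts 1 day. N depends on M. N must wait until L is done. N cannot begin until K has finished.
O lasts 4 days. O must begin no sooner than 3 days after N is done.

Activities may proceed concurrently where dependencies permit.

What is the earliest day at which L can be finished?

J cannot begin until its own release at day 3. It runs from day 3 to 3 + 11 = day 14.
K cannot begin until J (finishes day 14). It runs from day 14 to 14 + 3 = day 17.
L needs all of K (finishes day 17); J (finishes day 14). That puts its earliest start at day 17; it finishes at 17 + 12 = day 29.

29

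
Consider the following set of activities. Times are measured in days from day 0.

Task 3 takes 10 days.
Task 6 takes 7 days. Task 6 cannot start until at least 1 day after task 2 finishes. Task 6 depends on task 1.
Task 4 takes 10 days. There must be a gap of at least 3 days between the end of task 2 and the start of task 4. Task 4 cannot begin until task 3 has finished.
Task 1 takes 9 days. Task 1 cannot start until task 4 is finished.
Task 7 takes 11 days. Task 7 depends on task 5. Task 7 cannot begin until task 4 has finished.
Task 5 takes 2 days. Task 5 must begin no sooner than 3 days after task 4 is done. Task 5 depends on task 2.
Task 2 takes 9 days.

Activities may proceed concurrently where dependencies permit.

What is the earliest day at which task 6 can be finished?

Task 3 can start immediately at day 0; it finishes at day 10.
Task 2 can start immediately at day 0; it finishes at day 9.
Task 4 has to wait for task 2 (finishes day 9, plus 3-day gap → day 12); task 3 (finishes day 10). The latest of these is day 12, so task 4 runs day 12 to 12 + 10 = day 22.
Task 1 waits on task 4 (finishes day 22), so it starts at day 22 and finishes at 22 + 9 = day 31.
Task 6 has to wait for task 2 (finishes day 9, plus 1-day gap → day 10); task 1 (finishes day 31). The latest of these is day 31, so task 6 runs day 31 to 31 + 7 = day 38.

38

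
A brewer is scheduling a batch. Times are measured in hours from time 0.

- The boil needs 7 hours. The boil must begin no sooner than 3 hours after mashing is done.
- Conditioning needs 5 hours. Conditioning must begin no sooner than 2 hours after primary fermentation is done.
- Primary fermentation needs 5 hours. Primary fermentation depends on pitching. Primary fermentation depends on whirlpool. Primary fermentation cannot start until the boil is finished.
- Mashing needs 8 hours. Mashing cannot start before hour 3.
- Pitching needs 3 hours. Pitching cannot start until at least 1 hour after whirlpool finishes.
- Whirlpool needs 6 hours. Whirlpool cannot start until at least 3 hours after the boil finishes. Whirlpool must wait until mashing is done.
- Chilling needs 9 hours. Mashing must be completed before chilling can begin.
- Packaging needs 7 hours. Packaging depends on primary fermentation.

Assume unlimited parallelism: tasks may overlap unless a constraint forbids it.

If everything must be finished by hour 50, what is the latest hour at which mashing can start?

To finish by hour 50, conditioning (duration 5) must start no later than hour 45.
Packaging has no dependents, so it just needs to finish by hour 50. Starting by 50 − 7 = hour 43 achieves that.
Primary fermentation must finish in time for conditioning (must start by hour 45, minus 2-hour gap → hour 43); packaging (must start by hour 43). The tightest is hour 43, so primary fermentation must start by 43 − 5 = hour 38.
Pitching feeds into primary fermentation (must start by hour 38); so pitching must finish by hour 38 and therefore start by hour 35.
Whirlpool must finish in time for pitching (must start by hour 35, minus 1-hour gap → hour 34); primary fermentation (must start by hour 38). The tightest is hour 34, so whirlpool must start by 34 − 6 = hour 28.
The boil feeds whirlpool (must start by hour 28, minus 3-hour gap → hour 25); primary fermentation (must start by hour 38). Taking the minimum, the boil must finish by hour 25 and start by 25 − 7 = hour 18.
Nothing follows chilling; the deadline of hour 50 is its only limit. It must start by 50 − 9 = hour 41.
For mashing: the boil (must start by hour 18, minus 3-hour gap → hour 15); whirlpool (must start by hour 28); chilling (must start by hour 41). The most restrictive is hour 15; with an 8-hour duration, mashing must start by hour 7.

7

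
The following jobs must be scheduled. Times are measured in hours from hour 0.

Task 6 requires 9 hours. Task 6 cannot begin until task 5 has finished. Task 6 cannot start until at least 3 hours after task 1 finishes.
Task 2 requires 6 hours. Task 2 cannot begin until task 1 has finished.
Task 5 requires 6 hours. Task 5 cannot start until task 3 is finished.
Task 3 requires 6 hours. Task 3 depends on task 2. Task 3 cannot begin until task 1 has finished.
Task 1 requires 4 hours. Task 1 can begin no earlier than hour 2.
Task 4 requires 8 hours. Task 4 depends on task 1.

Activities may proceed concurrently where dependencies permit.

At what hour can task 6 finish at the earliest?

33

Task 1 waits on its own release at hour 2, so it starts at hour 2 and finishes at 2 + 4 = hour 6.
After task 1 (finishes hour 6), task 2 can start at hour 6 and finishes at hour 12.
Task 3 has to wait for task 2 (finishes hour 12); task 1 (finishes hour 6). The latest of these is hour 12, so task 3 runs hour 12 to 12 + 6 = hour 18.
Task 5 cannot begin until task 3 (finishes hour 18). It runs from hour 18 to 18 + 6 = hour 24.
Task 6 needs all of task 5 (finishes hour 24); task 1 (finishes hour 6, plus 3-hour gap → hour 9). That puts its earliest start at hour 24; it finishes at 24 + 9 = hour 33.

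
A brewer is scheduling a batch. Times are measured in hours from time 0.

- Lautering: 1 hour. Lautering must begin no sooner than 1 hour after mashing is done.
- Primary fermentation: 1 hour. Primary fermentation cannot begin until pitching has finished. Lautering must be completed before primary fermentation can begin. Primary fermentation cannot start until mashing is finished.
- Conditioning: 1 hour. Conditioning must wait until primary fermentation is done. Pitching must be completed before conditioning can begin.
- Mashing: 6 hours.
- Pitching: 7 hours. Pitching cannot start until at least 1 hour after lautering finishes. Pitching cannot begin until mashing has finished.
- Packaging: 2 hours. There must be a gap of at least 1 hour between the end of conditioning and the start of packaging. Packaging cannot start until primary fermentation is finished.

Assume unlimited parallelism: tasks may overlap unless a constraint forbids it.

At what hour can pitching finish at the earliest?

Mashing has no prerequisites, so it starts at hour 0 and finishes at hour 6.
Lautering waits on mashing (finishes hour 6, plus 1-hour gap → hour 7), so it starts at hour 7 and finishes at 7 + 1 = hour 8.
Pitching cannot start until lautering (finishes hour 8, plus 1-hour gap → hour 9); mashing (finishes hour 6). The controlling bound is hour 9, so pitching finishes at 9 + 7 = hour 16.

16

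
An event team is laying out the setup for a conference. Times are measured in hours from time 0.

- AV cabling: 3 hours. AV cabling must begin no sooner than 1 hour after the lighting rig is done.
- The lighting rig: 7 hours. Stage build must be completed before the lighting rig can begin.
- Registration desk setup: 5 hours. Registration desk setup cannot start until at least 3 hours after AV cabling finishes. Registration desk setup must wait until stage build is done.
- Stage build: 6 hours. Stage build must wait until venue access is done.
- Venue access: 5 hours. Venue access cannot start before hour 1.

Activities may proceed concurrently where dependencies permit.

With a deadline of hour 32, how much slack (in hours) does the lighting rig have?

1

After its own release at hour 1, venue access can start at hour 1 and finishes at hour 6.
Stage build waits on venue access (finishes hour 6), so it starts at hour 6 and finishes at 6 + 6 = hour 12.
The lighting rig cannot begin until stage build (finishes hour 12). It runs from hour 12 to 12 + 7 = hour 19.

Working backward from the deadline:
To finish by hour 32, registration desk setup (duration 5) must start no later than hour 27.
AV cabling has to be done before registration desk setup (must start by hour 27, minus 3-hour gap → hour 24). That means finishing by hour 24, i.e. starting by 24 − 3 = hour 21.
The lighting rig has to be done before AV cabling (must start by hour 21, minus 1-hour gap → hour 20). That means finishing by hour 20, i.e. starting by 20 − 7 = hour 13.
So the lighting rig can start as early as hour 12 and as late as hour 13, giving 13 − 12 = 1 hour of slack.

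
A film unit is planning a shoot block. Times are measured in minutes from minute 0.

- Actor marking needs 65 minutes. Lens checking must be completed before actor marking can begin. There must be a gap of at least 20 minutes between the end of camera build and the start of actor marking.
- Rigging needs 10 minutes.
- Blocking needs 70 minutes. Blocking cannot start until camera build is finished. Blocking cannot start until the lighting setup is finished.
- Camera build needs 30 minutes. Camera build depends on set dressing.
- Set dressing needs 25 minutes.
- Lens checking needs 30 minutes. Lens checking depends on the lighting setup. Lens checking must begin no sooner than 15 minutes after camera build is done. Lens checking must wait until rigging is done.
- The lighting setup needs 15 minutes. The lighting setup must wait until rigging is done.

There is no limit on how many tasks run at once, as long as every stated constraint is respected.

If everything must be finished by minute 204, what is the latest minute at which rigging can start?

Actor marking must finish by minute 204; it takes 65 minutes, so it must start by 204 − 65 = minute 139.
Since actor marking (must start by minute 139) depends on it, lens checking must finish by minute 139. Backing off its 30-minute duration gives a latest start of minute 109.
Blocking must finish by minute 204; it takes 70 minutes, so it must start by 204 − 70 = minute 134.
The lighting setup must finish in time for lens checking (must start by minute 109); blocking (must start by minute 134). The tightest is minute 109, so the lighting setup must start by 109 − 15 = minute 94.
Rigging has several dependents: the lighting setup (must start by minute 94); lens checking (must start by minute 109). The earliest of those limits is minute 94, so rigging must start by 94 − 10 = minute 84.

84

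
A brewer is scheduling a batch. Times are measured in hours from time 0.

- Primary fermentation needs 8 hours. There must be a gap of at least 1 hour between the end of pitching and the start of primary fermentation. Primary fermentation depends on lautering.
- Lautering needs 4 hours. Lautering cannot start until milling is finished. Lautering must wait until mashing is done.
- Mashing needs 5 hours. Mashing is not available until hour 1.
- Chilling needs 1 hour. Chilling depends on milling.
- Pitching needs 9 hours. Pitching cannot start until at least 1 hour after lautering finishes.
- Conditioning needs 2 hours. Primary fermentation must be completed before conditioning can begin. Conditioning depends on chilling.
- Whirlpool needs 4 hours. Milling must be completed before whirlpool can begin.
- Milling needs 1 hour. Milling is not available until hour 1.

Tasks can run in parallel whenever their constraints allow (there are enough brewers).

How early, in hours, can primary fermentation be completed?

After its own release at hour 1, mashing can start at hour 1 and finishes at hour 6.
Milling cannot begin until its own release at hour 1. It runs from hour 1 to 1 + 1 = hour 2.
Lautering cannot start until milling (finishes hour 2); mashing (finishes hour 6). The controlling bound is hour 6, so lautering finishes at 6 + 4 = hour 10.
Pitching cannot begin until lautering (finishes hour 10, plus 1-hour gap → hour 11). It runs from hour 11 to 11 + 9 = hour 20.
Primary fermentation cannot start until pitching (finishes hour 20, plus 1-hour gap → hour 21); lautering (finishes hour 10). The controlling bound is hour 21, so primary fermentation finishes at 21 + 8 = hour 29.

29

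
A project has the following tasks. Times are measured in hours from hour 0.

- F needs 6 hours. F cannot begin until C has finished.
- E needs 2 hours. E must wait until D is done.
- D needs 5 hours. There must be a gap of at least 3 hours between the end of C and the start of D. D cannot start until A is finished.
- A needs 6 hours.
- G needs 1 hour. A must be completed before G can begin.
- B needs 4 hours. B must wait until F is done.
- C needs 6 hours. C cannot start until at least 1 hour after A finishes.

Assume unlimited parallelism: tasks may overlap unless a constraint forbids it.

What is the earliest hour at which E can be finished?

23

A has no prerequisites, so it starts at hour 0 and finishes at hour 6.
C waits on A (finishes hour 6, plus 1-hour gap → hour 7), so it starts at hour 7 and finishes at 7 + 6 = hour 13.
D cannot start until C (finishes hour 13, plus 3-hour gap → hour 16); A (finishes hour 6). The controlling bound is hour 16, so D finishes at 16 + 5 = hour 21.
After D (finishes hour 21), E can start at hour 21 and finishes at hour 23.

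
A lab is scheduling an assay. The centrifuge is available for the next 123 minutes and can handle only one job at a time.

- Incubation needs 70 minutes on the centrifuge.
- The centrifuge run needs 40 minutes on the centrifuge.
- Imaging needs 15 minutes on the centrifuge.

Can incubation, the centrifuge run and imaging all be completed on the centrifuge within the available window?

No

Running back to back, the jobs need 70 + 40 + 15 = 125 minutes on the centrifuge.
Since 125 > 123, they cannot all fit.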